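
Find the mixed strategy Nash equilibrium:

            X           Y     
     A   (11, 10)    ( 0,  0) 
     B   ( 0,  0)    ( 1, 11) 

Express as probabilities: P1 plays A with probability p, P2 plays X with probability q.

p = 0.5238, q = 0.0833

Work:
Find probabilities that make opponent indifferent:
P2 chooses q to make P1 indifferent between A and B
P1 chooses p to make P2 indifferent between X and Y
Mixed NE: P1 plays (A: 0.5238, B: 0.4762), P2 plays (X: 0.0833, Y: 0.9167)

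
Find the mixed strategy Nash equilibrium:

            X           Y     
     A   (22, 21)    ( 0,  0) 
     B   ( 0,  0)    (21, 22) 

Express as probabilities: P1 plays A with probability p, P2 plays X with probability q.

p = 0.5116, q = 0.4884

Work:
Find probabilities that make opponent indifferent:
P2 chooses q to make P1 indifferent between A and B
P1 chooses p to make P2 indifferent between X and Y
Mixed NE: P1 plays (A: 0.5116, B: 0.4884), P2 plays (X: 0.4884, Y: 0.5116)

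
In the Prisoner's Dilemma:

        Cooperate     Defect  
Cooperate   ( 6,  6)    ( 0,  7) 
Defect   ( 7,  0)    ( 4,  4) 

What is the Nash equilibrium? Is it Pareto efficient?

(Defect, Defect) is NE; not Pareto efficient

Work:
Defect dominates Cooperate for both players:
If P2 cooperates: Defect (7) > Cooperate (6)
If P2 defects: Defect (4) > Cooperate (0)
NE: (Defect, Defect) with payoff (4, 4)
But (Cooperate, Cooperate) = (6, 6) Pareto dominates (4, 4)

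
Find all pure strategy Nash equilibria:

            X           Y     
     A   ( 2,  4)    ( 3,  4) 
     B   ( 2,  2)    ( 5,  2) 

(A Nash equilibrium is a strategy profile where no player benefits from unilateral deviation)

Nash equilibrium: (A, X), (B, X), (B, Y)

Work:
Best responses:
  P1 vs X: payoffs [2, 2] → best response A/B (payoff 2)
  P1 vs Y: payoffs [3, 5] → best response B (payoff 5)
  P2 vs A: payoffs [4, 4] → best response X/Y (payoff 4)
  P2 vs B: payoffs [2, 2] → best response X/Y (payoff 2)
Mutual best responses: (A,X), (B,X), (B,Y) → Nash equilibria.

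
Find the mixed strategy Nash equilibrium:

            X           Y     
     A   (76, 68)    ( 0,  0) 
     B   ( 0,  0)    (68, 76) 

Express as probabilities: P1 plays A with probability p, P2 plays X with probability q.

p = 0.5278, q = 0.4722

Work:
Find probabilities that make opponent indifferent:
P2 chooses q to make P1 indifferent between A and B
P1 chooses p to make P2 indifferent between X and Y
Mixed NE: P1 plays (A: 0.5278, B: 0.4722), P2 plays (X: 0.4722, Y: 0.5278)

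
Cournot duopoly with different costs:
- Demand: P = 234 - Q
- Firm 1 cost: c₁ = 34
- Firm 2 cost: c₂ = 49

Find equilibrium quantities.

q₁* = 71.67, q₂* = 56.67

Work:
Reaction: q₁ = (234 - 34 - q₂)/2
Reaction: q₂ = (234 - 49 - q₁)/2
Solve simultaneously:
q₁* = (234 - 2×34 + 49)/3 = 71.67
q₂* = (234 - 2×49 + 34)/3 = 56.67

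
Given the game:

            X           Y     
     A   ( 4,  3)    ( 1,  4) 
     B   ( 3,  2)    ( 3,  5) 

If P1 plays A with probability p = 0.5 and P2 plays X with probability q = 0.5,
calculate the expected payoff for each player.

E[P1] = 2.75, E[P2] = 3.5

Work:
E[P1] = p·q·π₁(A,X) + p·(1-q)·π₁(A,Y) + (1-p)·q·π₁(B,X) + (1-p)·(1-q)·π₁(B,Y)
= 0.5·0.5·4 + 0.5·0.5·1 + 0.5·0.5·3 + 0.5·0.5·3
= 2.75

E[P2] = 3.5 (similar calculation)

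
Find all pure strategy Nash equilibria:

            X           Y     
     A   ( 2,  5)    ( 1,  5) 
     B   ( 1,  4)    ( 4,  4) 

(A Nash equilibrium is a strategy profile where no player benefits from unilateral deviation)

Nash equilibrium: (A, X), (B, Y)

Work:
Best responses:
  P1 vs X: payoffs [2, 1] → best response A (payoff 2)
  P1 vs Y: payoffs [1, 4] → best response B (payoff 4)
  P2 vs A: payoffs [5, 5] → best response X/Y (payoff 5)
  P2 vs B: payoffs [4, 4] → best response X/Y (payoff 4)
Mutual best responses: (A,X), (B,Y) → Nash equilibria.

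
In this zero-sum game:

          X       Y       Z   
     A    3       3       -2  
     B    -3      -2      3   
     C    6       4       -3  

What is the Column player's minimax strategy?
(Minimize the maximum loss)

Column should play Z, value = 3

Work:
Column player minimizes Row's maximum payoff:
Column X: max payoff to Row = 6
Column Y: max payoff to Row = 4
Column Z: max payoff to Row = 3
Minimum is 3, achieved by column Z.
Minimax strategy: Z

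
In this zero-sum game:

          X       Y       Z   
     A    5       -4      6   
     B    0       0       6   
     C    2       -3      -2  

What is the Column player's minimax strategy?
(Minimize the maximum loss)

Column should play Y, value = 0

Work:
Column player minimizes Row's maximum payoff:
Column X: max payoff to Row = 5
Column Y: max payoff to Row = 0
Column Z: max payoff to Row = 6
Minimum is 0, achieved by column Y.
Minimax strategy: Y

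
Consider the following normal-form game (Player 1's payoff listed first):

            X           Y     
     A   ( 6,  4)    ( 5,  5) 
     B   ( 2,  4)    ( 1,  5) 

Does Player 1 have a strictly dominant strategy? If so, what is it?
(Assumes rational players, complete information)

Yes, Player 1's strictly dominant strategy is A

Work:
A strategy strictly dominates another if it gives a strictly higher payoff against every opponent action. Compare each pair of P1's strategies column-by-column:
  A vs B: [6 vs 2, 5 vs 1] → A strictly dominates B
  B vs A: [2 vs 6, 1 vs 5] → B does not strictly dominate A (column X: 2 ≤ 6)
A strictly dominates every other strategy → strictly dominant.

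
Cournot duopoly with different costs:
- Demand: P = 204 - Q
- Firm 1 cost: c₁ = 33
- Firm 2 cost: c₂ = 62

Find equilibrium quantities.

q₁* = 66.67, q₂* = 37.67

Work:
Reaction: q₁ = (204 - 33 - q₂)/2
Reaction: q₂ = (204 - 62 - q₁)/2
Solve simultaneously:
q₁* = (204 - 2×33 + 62)/3 = 66.67
q₂* = (204 - 2×62 + 33)/3 = 37.67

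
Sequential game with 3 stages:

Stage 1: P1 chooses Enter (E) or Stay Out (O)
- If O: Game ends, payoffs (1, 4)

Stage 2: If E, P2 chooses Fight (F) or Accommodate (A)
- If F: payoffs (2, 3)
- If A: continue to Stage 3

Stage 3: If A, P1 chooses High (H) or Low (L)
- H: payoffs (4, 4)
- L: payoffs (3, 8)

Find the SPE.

SPE: (E, A, H); Outcome (4, 4)

Work:
Stage 3: P1 chooses H (4 vs 3)
Stage 2: P2: F->3, A->4 (anticipating H). Choose A
Stage 1: P1: O->1, E->4 (anticipating A, H). Choose E
SPE path: E -> A -> H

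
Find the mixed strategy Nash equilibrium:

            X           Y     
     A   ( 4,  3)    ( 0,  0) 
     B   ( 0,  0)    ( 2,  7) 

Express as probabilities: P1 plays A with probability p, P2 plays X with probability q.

p = 0.7, q = 0.3333

Work:
Find probabilities that make opponent indifferent:
P2 chooses q to make P1 indifferent between A and B
P1 chooses p to make P2 indifferent between X and Y
Mixed NE: P1 plays (A: 0.7, B: 0.3), P2 plays (X: 0.3333, Y: 0.6667)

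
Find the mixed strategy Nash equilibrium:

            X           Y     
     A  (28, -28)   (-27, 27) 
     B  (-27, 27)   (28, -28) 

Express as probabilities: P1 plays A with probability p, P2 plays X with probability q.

p = 0.5, q = 0.5

Work:
Find probabilities that make opponent indifferent:
P2 chooses q to make P1 indifferent between A and B
P1 chooses p to make P2 indifferent between X and Y
Mixed NE: P1 plays (A: 0.5, B: 0.5), P2 plays (X: 0.5, Y: 0.5)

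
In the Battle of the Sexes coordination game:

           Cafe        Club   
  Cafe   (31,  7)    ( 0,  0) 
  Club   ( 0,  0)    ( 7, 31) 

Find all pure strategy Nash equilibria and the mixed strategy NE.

Pure NE: (Cafe, Cafe) and (Club, Club); Mixed NE: p = 0.8158, q = 0.1842

Work:
Check pure NE:
(Cafe, Cafe): (31, 7) - no unilateral deviation beneficial
(Club, Club): (7, 31) - no unilateral deviation beneficial
Mixed NE: P1 plays Cafe with p = 0.8158, P2 plays Cafe with q = 0.1842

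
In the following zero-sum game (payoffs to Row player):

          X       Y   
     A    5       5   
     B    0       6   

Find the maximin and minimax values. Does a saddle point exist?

Maximin = 5, Minimax = 5, Saddle: True

Work:
Row minimums: [5, 0] → maximin = 5
Column maximums: [5, 6] → minimax = 5
Saddle point exists! Game value = 5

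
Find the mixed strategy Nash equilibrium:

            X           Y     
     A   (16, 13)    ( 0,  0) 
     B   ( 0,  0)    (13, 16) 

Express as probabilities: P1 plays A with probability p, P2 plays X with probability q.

p = 0.5517, q = 0.4483

Work:
Find probabilities that make opponent indifferent:
P2 chooses q to make P1 indifferent between A and B
P1 chooses p to make P2 indifferent between X and Y
Mixed NE: P1 plays (A: 0.5517, B: 0.4483), P2 plays (X: 0.4483, Y: 0.5517)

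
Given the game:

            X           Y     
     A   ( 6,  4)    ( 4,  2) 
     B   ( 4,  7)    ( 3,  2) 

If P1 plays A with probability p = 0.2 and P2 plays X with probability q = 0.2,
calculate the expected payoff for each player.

E[P1] = 3.44, E[P2] = 2.88

Work:
E[P1] = p·q·π₁(A,X) + p·(1-q)·π₁(A,Y) + (1-p)·q·π₁(B,X) + (1-p)·(1-q)·π₁(B,Y)
= 0.2·0.2·6 + 0.2·0.8·4 + 0.8·0.2·4 + 0.8·0.8·3
= 3.44

E[P2] = 2.88 (similar calculation)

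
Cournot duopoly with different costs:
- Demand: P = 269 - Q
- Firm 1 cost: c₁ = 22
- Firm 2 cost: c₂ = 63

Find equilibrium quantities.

q₁* = 96.0, q₂* = 55.0

Work:
Reaction: q₁ = (269 - 22 - q₂)/2
Reaction: q₂ = (269 - 63 - q₁)/2
Solve simultaneously:
q₁* = (269 - 2×22 + 63)/3 = 96.0
q₂* = (269 - 2×63 + 22)/3 = 55.0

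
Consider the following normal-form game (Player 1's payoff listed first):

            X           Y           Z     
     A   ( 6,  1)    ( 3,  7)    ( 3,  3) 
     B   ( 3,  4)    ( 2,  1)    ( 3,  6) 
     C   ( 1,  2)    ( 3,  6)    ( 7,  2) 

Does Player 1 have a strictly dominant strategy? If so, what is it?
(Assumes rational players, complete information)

No strictly dominant strategy exists for Player 1

Work:
A strategy strictly dominates another if it gives a strictly higher payoff against every opponent action. Compare each pair of P1's strategies column-by-column:
  A vs B: [6 vs 3, 3 vs 2, 3 vs 3] → A does not strictly dominate B (column Z: 3 ≤ 3)
  A vs C: [6 vs 1, 3 vs 3, 3 vs 7] → A does not strictly dominate C (column Y: 3 ≤ 3)
  B vs A: [3 vs 6, 2 vs 3, 3 vs 3] → B does not strictly dominate A (column X: 3 ≤ 6)
  B vs C: [3 vs 1, 2 vs 3, 3 vs 7] → B does not strictly dominate C (column Y: 2 ≤ 3)
  C vs A: [1 vs 6, 3 vs 3, 7 vs 3] → C does not strictly dominate A (column X: 1 ≤ 6)
  C vs B: [1 vs 3, 3 vs 2, 7 vs 3] → C does not strictly dominate B (column X: 1 ≤ 3)
No single strategy strictly dominates all others → no strictly dominant strategy.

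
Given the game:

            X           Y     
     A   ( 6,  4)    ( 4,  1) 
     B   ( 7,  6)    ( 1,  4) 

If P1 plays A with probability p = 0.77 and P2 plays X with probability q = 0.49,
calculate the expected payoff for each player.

E[P1] = 4.7408, E[P2] = 3.0473

Work:
E[P1] = p·q·π₁(A,X) + p·(1-q)·π₁(A,Y) + (1-p)·q·π₁(B,X) + (1-p)·(1-q)·π₁(B,Y)
= 0.77·0.49·6 + 0.77·0.51·4 + 0.23·0.49·7 + 0.23·0.51·1
= 4.7408

E[P2] = 3.0473 (similar calculation)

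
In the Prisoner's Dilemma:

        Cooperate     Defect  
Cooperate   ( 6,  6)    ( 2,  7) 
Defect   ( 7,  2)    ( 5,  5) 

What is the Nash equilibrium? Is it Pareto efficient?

(Defect, Defect) is NE; not Pareto efficient

Work:
Defect dominates Cooperate for both players:
If P2 cooperates: Defect (7) > Cooperate (6)
If P2 defects: Defect (5) > Cooperate (2)
NE: (Defect, Defect) with payoff (5, 5)
But (Cooperate, Cooperate) = (6, 6) Pareto dominates (5, 5)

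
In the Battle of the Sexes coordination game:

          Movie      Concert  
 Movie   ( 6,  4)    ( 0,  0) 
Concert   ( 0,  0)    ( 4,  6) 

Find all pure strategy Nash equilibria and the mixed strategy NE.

Pure NE: (Movie, Movie) and (Concert, Concert); Mixed NE: p = 0.6, q = 0.4

Work:
Check pure NE:
(Movie, Movie): (6, 4) - no unilateral deviation beneficial
(Concert, Concert): (4, 6) - no unilateral deviation beneficial
Mixed NE: P1 plays Movie with p = 0.6, P2 plays Movie with q = 0.4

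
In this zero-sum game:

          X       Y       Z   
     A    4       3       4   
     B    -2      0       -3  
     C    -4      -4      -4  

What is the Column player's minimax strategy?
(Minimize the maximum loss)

Column should play Y, value = 3

Work:
Column player minimizes Row's maximum payoff:
Column X: max payoff to Row = 4
Column Y: max payoff to Row = 3
Column Z: max payoff to Row = 4
Minimum is 3, achieved by column Y.
Minimax strategy: Y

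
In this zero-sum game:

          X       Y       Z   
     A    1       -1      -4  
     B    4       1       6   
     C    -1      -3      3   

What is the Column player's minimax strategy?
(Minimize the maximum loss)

Column should play Y, value = 1

Work:
Column player minimizes Row's maximum payoff:
Column X: max payoff to Row = 4
Column Y: max payoff to Row = 1
Column Z: max payoff to Row = 6
Minimum is 1, achieved by column Y.
Minimax strategy: Y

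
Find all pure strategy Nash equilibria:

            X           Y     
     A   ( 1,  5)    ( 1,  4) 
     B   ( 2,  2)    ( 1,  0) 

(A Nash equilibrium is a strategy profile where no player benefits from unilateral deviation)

Nash equilibrium: (B, X)

Work:
Best responses:
  P1 vs X: payoffs [1, 2] → best response B (payoff 2)
  P1 vs Y: payoffs [1, 1] → best response A/B (payoff 1)
  P2 vs A: payoffs [5, 4] → best response X (payoff 5)
  P2 vs B: payoffs [2, 0] → best response X (payoff 2)
Mutual best responses: (B,X) → Nash equilibria.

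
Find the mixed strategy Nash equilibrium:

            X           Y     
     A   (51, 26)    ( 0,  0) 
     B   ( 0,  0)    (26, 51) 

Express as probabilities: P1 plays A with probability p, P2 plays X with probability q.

p = 0.6623, q = 0.3377

Work:
Find probabilities that make opponent indifferent:
P2 chooses q to make P1 indifferent between A and B
P1 chooses p to make P2 indifferent between X and Y
Mixed NE: P1 plays (A: 0.6623, B: 0.3377), P2 plays (X: 0.3377, Y: 0.6623)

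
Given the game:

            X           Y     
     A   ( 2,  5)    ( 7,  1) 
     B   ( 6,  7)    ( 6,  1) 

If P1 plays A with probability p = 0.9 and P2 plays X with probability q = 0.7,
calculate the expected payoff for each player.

E[P1] = 3.75, E[P2] = 3.94

Work:
E[P1] = p·q·π₁(A,X) + p·(1-q)·π₁(A,Y) + (1-p)·q·π₁(B,X) + (1-p)·(1-q)·π₁(B,Y)
= 0.9·0.7·2 + 0.9·0.3·7 + 0.1·0.7·6 + 0.1·0.3·6
= 3.75

E[P2] = 3.94 (similar calculation)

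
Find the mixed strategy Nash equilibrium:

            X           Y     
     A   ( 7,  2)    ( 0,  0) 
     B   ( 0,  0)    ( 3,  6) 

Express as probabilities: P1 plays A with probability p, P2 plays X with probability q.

p = 0.75, q = 0.3

Work:
Find probabilities that make opponent indifferent:
P2 chooses q to make P1 indifferent between A and B
P1 chooses p to make P2 indifferent between X and Y
Mixed NE: P1 plays (A: 0.75, B: 0.25), P2 plays (X: 0.3, Y: 0.7)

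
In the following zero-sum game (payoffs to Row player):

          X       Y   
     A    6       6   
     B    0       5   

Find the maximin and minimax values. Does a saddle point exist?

Maximin = 6, Minimax = 6, Saddle: True

Work:
Row minimums: [6, 0] → maximin = 6
Column maximums: [6, 6] → minimax = 6
Saddle point exists! Game value = 6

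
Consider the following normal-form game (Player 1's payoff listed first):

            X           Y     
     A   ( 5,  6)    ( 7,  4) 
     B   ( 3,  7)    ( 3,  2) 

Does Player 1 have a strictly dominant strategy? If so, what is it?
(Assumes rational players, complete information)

Yes, Player 1's strictly dominant strategy is A

Work:
A strategy strictly dominates another if it gives a strictly higher payoff against every opponent action. Compare each pair of P1's strategies column-by-column:
  A vs B: [5 vs 3, 7 vs 3] → A strictly dominates B
  B vs A: [3 vs 5, 3 vs 7] → B does not strictly dominate A (column X: 3 ≤ 5)
A strictly dominates every other strategy → strictly dominant.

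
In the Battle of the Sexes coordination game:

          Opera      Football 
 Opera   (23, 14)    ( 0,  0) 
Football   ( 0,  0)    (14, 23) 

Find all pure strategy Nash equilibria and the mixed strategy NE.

Pure NE: (Opera, Opera) and (Football, Football); Mixed NE: p = 0.6216, q = 0.3784

Work:
Check pure NE:
(Opera, Opera): (23, 14) - no unilateral deviation beneficial
(Football, Football): (14, 23) - no unilateral deviation beneficial
Mixed NE: P1 plays Opera with p = 0.6216, P2 plays Opera with q = 0.3784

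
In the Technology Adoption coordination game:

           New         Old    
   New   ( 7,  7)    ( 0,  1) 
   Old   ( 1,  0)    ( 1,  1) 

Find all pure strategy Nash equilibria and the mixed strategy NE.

Pure NE: (New, New) and (Old, Old); Mixed NE: p = 0.1429, q = 0.1429

Work:
Check pure NE:
(New, New): (7, 7) - no unilateral deviation beneficial
(Old, Old): (1, 1) - no unilateral deviation beneficial
Mixed NE: P1 plays New with p = 0.1429, P2 plays New with q = 0.1429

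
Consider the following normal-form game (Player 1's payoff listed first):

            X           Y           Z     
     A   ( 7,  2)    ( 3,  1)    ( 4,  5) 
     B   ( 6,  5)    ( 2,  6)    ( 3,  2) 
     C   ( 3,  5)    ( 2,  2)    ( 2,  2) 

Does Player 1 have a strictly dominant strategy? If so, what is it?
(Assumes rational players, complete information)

Yes, Player 1's strictly dominant strategy is A

Work:
A strategy strictly dominates another if it gives a strictly higher payoff against every opponent action. Compare each pair of P1's strategies column-by-column:
  A vs B: [7 vs 6, 3 vs 2, 4 vs 3] → A strictly dominates B
  A vs C: [7 vs 3, 3 vs 2, 4 vs 2] → A strictly dominates C
  B vs A: [6 vs 7, 2 vs 3, 3 vs 4] → B does not strictly dominate A (column X: 6 ≤ 7)
  B vs C: [6 vs 3, 2 vs 2, 3 vs 2] → B does not strictly dominate C (column Y: 2 ≤ 2)
  C vs A: [3 vs 7, 2 vs 3, 2 vs 4] → C does not strictly dominate A (column X: 3 ≤ 7)
  C vs B: [3 vs 6, 2 vs 2, 2 vs 3] → C does not strictly dominate B (column X: 3 ≤ 6)
A strictly dominates every other strategy → strictly dominant.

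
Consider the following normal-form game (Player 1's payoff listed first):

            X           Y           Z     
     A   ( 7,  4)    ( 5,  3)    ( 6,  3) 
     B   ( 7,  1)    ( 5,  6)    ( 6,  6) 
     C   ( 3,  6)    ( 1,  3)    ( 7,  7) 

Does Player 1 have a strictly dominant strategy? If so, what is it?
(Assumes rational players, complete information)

No strictly dominant strategy exists for Player 1

Work:
A strategy strictly dominates another if it gives a strictly higher payoff against every opponent action. Compare each pair of P1's strategies column-by-column:
  A vs B: [7 vs 7, 5 vs 5, 6 vs 6] → A does not strictly dominate B (column X: 7 ≤ 7)
  A vs C: [7 vs 3, 5 vs 1, 6 vs 7] → A does not strictly dominate C (column Z: 6 ≤ 7)
  B vs A: [7 vs 7, 5 vs 5, 6 vs 6] → B does not strictly dominate A (column X: 7 ≤ 7)
  B vs C: [7 vs 3, 5 vs 1, 6 vs 7] → B does not strictly dominate C (column Z: 6 ≤ 7)
  C vs A: [3 vs 7, 1 vs 5, 7 vs 6] → C does not strictly dominate A (column X: 3 ≤ 7)
  C vs B: [3 vs 7, 1 vs 5, 7 vs 6] → C does not strictly dominate B (column X: 3 ≤ 7)
No single strategy strictly dominates all others → no strictly dominant strategy.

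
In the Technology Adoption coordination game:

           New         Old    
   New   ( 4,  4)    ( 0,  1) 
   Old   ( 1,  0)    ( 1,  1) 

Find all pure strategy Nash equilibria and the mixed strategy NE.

Pure NE: (New, New) and (Old, Old); Mixed NE: p = 0.25, q = 0.25

Work:
Check pure NE:
(New, New): (4, 4) - no unilateral deviation beneficial
(Old, Old): (1, 1) - no unilateral deviation beneficial
Mixed NE: P1 plays New with p = 0.25, P2 plays New with q = 0.25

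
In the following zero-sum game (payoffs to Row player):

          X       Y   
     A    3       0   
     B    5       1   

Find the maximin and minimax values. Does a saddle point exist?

Maximin = 1, Minimax = 1, Saddle: True

Work:
Row minimums: [0, 1] → maximin = 1
Column maximums: [5, 1] → minimax = 1
Saddle point exists! Game value = 1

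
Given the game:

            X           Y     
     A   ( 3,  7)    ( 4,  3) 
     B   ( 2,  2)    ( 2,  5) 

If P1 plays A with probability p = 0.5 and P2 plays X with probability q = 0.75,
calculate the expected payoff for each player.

E[P1] = 2.625, E[P2] = 4.375

Work:
E[P1] = p·q·π₁(A,X) + p·(1-q)·π₁(A,Y) + (1-p)·q·π₁(B,X) + (1-p)·(1-q)·π₁(B,Y)
= 0.5·0.75·3 + 0.5·0.25·4 + 0.5·0.75·2 + 0.5·0.25·2
= 2.625

E[P2] = 4.375 (similar calculation)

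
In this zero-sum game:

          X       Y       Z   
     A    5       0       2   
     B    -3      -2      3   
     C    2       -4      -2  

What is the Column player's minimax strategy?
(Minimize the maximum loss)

Column should play Y, value = 0

Work:
Column player minimizes Row's maximum payoff:
Column X: max payoff to Row = 5
Column Y: max payoff to Row = 0
Column Z: max payoff to Row = 3
Minimum is 0, achieved by column Y.
Minimax strategy: Y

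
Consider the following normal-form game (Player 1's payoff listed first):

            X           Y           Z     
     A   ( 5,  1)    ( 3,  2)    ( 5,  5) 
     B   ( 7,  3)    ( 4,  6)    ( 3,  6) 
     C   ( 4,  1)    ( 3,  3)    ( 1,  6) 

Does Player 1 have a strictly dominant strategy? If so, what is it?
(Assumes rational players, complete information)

No strictly dominant strategy exists for Player 1

Work:
A strategy strictly dominates another if it gives a strictly higher payoff against every opponent action. Compare each pair of P1's strategies column-by-column:
  A vs B: [5 vs 7, 3 vs 4, 5 vs 3] → A does not strictly dominate B (column X: 5 ≤ 7)
  A vs C: [5 vs 4, 3 vs 3, 5 vs 1] → A does not strictly dominate C (column Y: 3 ≤ 3)
  B vs A: [7 vs 5, 4 vs 3, 3 vs 5] → B does not strictly dominate A (column Z: 3 ≤ 5)
  B vs C: [7 vs 4, 4 vs 3, 3 vs 1] → B strictly dominates C
  C vs A: [4 vs 5, 3 vs 3, 1 vs 5] → C does not strictly dominate A (column X: 4 ≤ 5)
  C vs B: [4 vs 7, 3 vs 4, 1 vs 3] → C does not strictly dominate B (column X: 4 ≤ 7)
No single strategy strictly dominates all others → no strictly dominant strategy.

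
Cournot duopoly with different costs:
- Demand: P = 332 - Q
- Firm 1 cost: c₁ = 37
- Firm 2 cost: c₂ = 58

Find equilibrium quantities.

q₁* = 105.33, q₂* = 84.33

Work:
Reaction: q₁ = (332 - 37 - q₂)/2
Reaction: q₂ = (332 - 58 - q₁)/2
Solve simultaneously:
q₁* = (332 - 2×37 + 58)/3 = 105.33
q₂* = (332 - 2×58 + 37)/3 = 84.33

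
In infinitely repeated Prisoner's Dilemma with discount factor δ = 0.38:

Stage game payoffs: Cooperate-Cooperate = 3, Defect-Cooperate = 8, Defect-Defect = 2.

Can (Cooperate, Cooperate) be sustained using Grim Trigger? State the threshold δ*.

δ* = 0.8333; since δ = 0.38 < 0.8333, cooperation cannot be sustained

Work:
For Grim Trigger:
Cooperate forever: 3/(1-δ)
Defect then punished: 8 + 2·δ/(1-δ)
Need: 3/(1-δ) ≥ 8 + 2·δ/(1-δ)
Solving: δ ≥ (T-R)/(T-P) = (8-3)/(8-2) = 0.8333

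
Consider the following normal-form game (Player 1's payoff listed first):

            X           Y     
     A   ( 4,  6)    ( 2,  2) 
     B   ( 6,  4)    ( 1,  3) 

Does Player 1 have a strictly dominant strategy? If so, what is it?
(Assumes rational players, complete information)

No strictly dominant strategy exists for Player 1

Work:
A strategy strictly dominates another if it gives a strictly higher payoff against every opponent action. Compare each pair of P1's strategies column-by-column:
  A vs B: [4 vs 6, 2 vs 1] → A does not strictly dominate B (column X: 4 ≤ 6)
  B vs A: [6 vs 4, 1 vs 2] → B does not strictly dominate A (column Y: 1 ≤ 2)
No single strategy strictly dominates all others → no strictly dominant strategy.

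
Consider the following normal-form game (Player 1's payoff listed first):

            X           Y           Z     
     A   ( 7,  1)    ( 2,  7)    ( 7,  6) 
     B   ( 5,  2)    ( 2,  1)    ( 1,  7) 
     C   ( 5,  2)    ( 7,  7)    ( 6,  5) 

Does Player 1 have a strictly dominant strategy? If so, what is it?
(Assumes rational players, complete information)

No strictly dominant strategy exists for Player 1

Work:
A strategy strictly dominates another if it gives a strictly higher payoff against every opponent action. Compare each pair of P1's strategies column-by-column:
  A vs B: [7 vs 5, 2 vs 2, 7 vs 1] → A does not strictly dominate B (column Y: 2 ≤ 2)
  A vs C: [7 vs 5, 2 vs 7, 7 vs 6] → A does not strictly dominate C (column Y: 2 ≤ 7)
  B vs A: [5 vs 7, 2 vs 2, 1 vs 7] → B does not strictly dominate A (column X: 5 ≤ 7)
  B vs C: [5 vs 5, 2 vs 7, 1 vs 6] → B does not strictly dominate C (column X: 5 ≤ 5)
  C vs A: [5 vs 7, 7 vs 2, 6 vs 7] → C does not strictly dominate A (column X: 5 ≤ 7)
  C vs B: [5 vs 5, 7 vs 2, 6 vs 1] → C does not strictly dominate B (column X: 5 ≤ 5)
No single strategy strictly dominates all others → no strictly dominant strategy.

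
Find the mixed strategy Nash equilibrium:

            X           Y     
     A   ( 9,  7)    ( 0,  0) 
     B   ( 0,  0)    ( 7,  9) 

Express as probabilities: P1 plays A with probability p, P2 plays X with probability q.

p = 0.5625, q = 0.4375

Work:
Find probabilities that make opponent indifferent:
P2 chooses q to make P1 indifferent between A and B
P1 chooses p to make P2 indifferent between X and Y
Mixed NE: P1 plays (A: 0.5625, B: 0.4375), P2 plays (X: 0.4375, Y: 0.5625)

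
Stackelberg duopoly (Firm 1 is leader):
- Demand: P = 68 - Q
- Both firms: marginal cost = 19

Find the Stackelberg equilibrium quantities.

q₁* (leader) = 24.5, q₂* (follower) = 12.25

Work:
Follower's reaction: q₂ = (a - c - q₁)/2
Leader substitutes: π₁ = q₁·(a - q₁ - (a-c-q₁)/2 - c)
FOC: q₁* = (68 - 19)/2 = 24.50
Then: q₂* = (68 - 19 - 24.5)/2 = 12.25
Leader has first-mover advantage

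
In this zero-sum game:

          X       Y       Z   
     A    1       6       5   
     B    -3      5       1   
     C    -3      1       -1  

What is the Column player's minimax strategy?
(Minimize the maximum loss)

Column should play X, value = 1

Work:
Column player minimizes Row's maximum payoff:
Column X: max payoff to Row = 1
Column Y: max payoff to Row = 6
Column Z: max payoff to Row = 5
Minimum is 1, achieved by column X.
Minimax strategy: X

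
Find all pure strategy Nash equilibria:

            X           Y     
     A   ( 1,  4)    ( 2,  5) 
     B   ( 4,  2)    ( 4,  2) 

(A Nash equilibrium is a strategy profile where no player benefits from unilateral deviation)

Nash equilibrium: (B, X), (B, Y)

Work:
Best responses:
  P1 vs X: payoffs [1, 4] → best response B (payoff 4)
  P1 vs Y: payoffs [2, 4] → best response B (payoff 4)
  P2 vs A: payoffs [4, 5] → best response Y (payoff 5)
  P2 vs B: payoffs [2, 2] → best response X/Y (payoff 2)
Mutual best responses: (B,X), (B,Y) → Nash equilibria.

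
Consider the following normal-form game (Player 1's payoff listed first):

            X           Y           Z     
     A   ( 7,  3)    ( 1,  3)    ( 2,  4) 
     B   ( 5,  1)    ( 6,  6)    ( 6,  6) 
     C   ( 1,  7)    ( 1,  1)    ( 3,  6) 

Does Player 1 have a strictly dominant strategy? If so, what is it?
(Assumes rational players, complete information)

No strictly dominant strategy exists for Player 1

Work:
A strategy strictly dominates another if it gives a strictly higher payoff against every opponent action. Compare each pair of P1's strategies column-by-column:
  A vs B: [7 vs 5, 1 vs 6, 2 vs 6] → A does not strictly dominate B (column Y: 1 ≤ 6)
  A vs C: [7 vs 1, 1 vs 1, 2 vs 3] → A does not strictly dominate C (column Y: 1 ≤ 1)
  B vs A: [5 vs 7, 6 vs 1, 6 vs 2] → B does not strictly dominate A (column X: 5 ≤ 7)
  B vs C: [5 vs 1, 6 vs 1, 6 vs 3] → B strictly dominates C
  C vs A: [1 vs 7, 1 vs 1, 3 vs 2] → C does not strictly dominate A (column X: 1 ≤ 7)
  C vs B: [1 vs 5, 1 vs 6, 3 vs 6] → C does not strictly dominate B (column X: 1 ≤ 5)
No single strategy strictly dominates all others → no strictly dominant strategy.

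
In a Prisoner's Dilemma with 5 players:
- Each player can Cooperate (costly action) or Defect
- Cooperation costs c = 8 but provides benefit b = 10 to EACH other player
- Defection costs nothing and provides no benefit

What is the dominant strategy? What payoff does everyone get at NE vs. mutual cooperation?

Dominant: Defect; NE payoff = 0; Coop payoff = 32

Work:
Defect dominates (saves cost c = 8, benefit to others is external)
NE: All defect → everyone gets 0
If all cooperate: each receives (4)×10 - 8 = 32
Social dilemma: 32 > 0 but NE gives 0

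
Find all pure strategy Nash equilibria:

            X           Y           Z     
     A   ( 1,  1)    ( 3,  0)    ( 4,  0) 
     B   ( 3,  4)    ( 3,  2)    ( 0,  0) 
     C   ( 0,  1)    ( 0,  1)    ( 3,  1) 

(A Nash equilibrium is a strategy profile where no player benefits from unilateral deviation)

Nash equilibrium: (B, X)

Work:
Best responses:
  P1 vs X: payoffs [1, 3, 0] → best response B (payoff 3)
  P1 vs Y: payoffs [3, 3, 0] → best response A/B (payoff 3)
  P1 vs Z: payoffs [4, 0, 3] → best response A (payoff 4)
  P2 vs A: payoffs [1, 0, 0] → best response X (payoff 1)
  P2 vs B: payoffs [4, 2, 0] → best response X (payoff 4)
  P2 vs C: payoffs [1, 1, 1] → best response X/Y/Z (payoff 1)
Mutual best responses: (B,X) → Nash equilibria.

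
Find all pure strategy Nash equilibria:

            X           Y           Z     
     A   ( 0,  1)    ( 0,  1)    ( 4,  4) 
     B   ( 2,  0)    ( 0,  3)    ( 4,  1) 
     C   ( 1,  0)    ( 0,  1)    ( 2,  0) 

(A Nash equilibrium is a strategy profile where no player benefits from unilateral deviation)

Nash equilibrium: (A, Z), (B, Y), (C, Y)

Work:
Best responses:
  P1 vs X: payoffs [0, 2, 1] → best response B (payoff 2)
  P1 vs Y: payoffs [0, 0, 0] → best response A/B/C (payoff 0)
  P1 vs Z: payoffs [4, 4, 2] → best response A/B (payoff 4)
  P2 vs A: payoffs [1, 1, 4] → best response Z (payoff 4)
  P2 vs B: payoffs [0, 3, 1] → best response Y (payoff 3)
  P2 vs C: payoffs [0, 1, 0] → best response Y (payoff 1)
Mutual best responses: (A,Z), (B,Y), (C,Y) → Nash equilibria.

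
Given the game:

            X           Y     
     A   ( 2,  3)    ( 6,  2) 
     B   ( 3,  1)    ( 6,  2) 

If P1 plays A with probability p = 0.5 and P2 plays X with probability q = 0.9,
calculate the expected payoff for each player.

E[P1] = 2.85, E[P2] = 2.0

Work:
E[P1] = p·q·π₁(A,X) + p·(1-q)·π₁(A,Y) + (1-p)·q·π₁(B,X) + (1-p)·(1-q)·π₁(B,Y)
= 0.5·0.9·2 + 0.5·0.1·6 + 0.5·0.9·3 + 0.5·0.1·6
= 2.85

E[P2] = 2.0 (similar calculation)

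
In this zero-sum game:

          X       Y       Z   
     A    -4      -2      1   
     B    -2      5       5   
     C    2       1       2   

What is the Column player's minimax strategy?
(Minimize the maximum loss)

Column should play X, value = 2

Work:
Column player minimizes Row's maximum payoff:
Column X: max payoff to Row = 2
Column Y: max payoff to Row = 5
Column Z: max payoff to Row = 5
Minimum is 2, achieved by column X.
Minimax strategy: X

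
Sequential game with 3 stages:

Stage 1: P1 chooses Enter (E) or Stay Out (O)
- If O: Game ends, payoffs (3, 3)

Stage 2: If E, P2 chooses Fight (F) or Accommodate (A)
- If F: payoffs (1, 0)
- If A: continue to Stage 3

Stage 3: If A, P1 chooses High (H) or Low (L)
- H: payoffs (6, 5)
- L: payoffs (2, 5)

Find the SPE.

SPE: (E, A, H); Outcome (6, 5)

Work:
Stage 3: P1 chooses H (6 vs 2)
Stage 2: P2: F->0, A->5 (anticipating H). Choose A
Stage 1: P1: O->3, E->6 (anticipating A, H). Choose E
SPE path: E -> A -> H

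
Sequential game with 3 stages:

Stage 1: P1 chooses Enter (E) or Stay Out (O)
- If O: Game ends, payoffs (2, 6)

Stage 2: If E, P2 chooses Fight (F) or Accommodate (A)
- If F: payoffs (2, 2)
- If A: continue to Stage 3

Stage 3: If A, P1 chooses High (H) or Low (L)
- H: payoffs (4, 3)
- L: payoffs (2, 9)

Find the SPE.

SPE: (E, A, H); Outcome (4, 3)

Work:
Stage 3: P1 chooses H (4 vs 2)
Stage 2: P2: F->2, A->3 (anticipating H). Choose A
Stage 1: P1: O->2, E->4 (anticipating A, H). Choose E
SPE path: E -> A -> H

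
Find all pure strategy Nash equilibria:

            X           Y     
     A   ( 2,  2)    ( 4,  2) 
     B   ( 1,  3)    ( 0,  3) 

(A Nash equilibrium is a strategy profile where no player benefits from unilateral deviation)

Nash equilibrium: (A, X), (A, Y)

Work:
Best responses:
  P1 vs X: payoffs [2, 1] → best response A (payoff 2)
  P1 vs Y: payoffs [4, 0] → best response A (payoff 4)
  P2 vs A: payoffs [2, 2] → best response X/Y (payoff 2)
  P2 vs B: payoffs [3, 3] → best response X/Y (payoff 3)
Mutual best responses: (A,X), (A,Y) → Nash equilibria.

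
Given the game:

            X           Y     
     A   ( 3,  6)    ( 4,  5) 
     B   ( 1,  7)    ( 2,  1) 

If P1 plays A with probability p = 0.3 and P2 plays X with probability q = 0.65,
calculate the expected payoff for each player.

E[P1] = 1.95, E[P2] = 5.125

Work:
E[P1] = p·q·π₁(A,X) + p·(1-q)·π₁(A,Y) + (1-p)·q·π₁(B,X) + (1-p)·(1-q)·π₁(B,Y)
= 0.3·0.65·3 + 0.3·0.35·4 + 0.7·0.65·1 + 0.7·0.35·2
= 1.95

E[P2] = 5.125 (similar calculation)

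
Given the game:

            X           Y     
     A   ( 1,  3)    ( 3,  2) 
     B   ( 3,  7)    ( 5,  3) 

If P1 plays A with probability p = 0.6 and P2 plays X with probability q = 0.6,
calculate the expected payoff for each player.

E[P1] = 2.6, E[P2] = 3.72

Work:
E[P1] = p·q·π₁(A,X) + p·(1-q)·π₁(A,Y) + (1-p)·q·π₁(B,X) + (1-p)·(1-q)·π₁(B,Y)
= 0.6·0.6·1 + 0.6·0.4·3 + 0.4·0.6·3 + 0.4·0.4·5
= 2.6

E[P2] = 3.72 (similar calculation)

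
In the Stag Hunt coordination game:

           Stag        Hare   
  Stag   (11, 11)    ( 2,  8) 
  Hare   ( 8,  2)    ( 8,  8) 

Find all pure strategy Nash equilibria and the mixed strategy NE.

Pure NE: (Stag, Stag) and (Hare, Hare); Mixed NE: p = 0.6667, q = 0.6667

Work:
Check pure NE:
(Stag, Stag): (11, 11) - no unilateral deviation beneficial
(Hare, Hare): (8, 8) - no unilateral deviation beneficial
Mixed NE: P1 plays Stag with p = 0.6667, P2 plays Stag with q = 0.6667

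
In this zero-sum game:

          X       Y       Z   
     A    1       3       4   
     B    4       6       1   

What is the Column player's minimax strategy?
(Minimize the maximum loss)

Column should play X or Z (all achieve the minimum), value = 4

Work:
Column player minimizes Row's maximum payoff:
Column X: max payoff to Row = 4
Column Y: max payoff to Row = 6
Column Z: max payoff to Row = 4
Minimum is 4, achieved by columns X, Z (tied).
Each of X or Z is a minimax strategy.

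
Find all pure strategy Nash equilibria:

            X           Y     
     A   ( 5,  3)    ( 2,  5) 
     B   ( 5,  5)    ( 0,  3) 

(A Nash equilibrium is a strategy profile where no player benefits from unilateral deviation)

Nash equilibrium: (A, Y), (B, X)

Work:
Best responses:
  P1 vs X: payoffs [5, 5] → best response A/B (payoff 5)
  P1 vs Y: payoffs [2, 0] → best response A (payoff 2)
  P2 vs A: payoffs [3, 5] → best response Y (payoff 5)
  P2 vs B: payoffs [5, 3] → best response X (payoff 5)
Mutual best responses: (A,Y), (B,X) → Nash equilibria.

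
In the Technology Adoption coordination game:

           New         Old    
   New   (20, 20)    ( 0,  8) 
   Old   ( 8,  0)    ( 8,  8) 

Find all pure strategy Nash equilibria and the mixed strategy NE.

Pure NE: (New, New) and (Old, Old); Mixed NE: p = 0.4, q = 0.4

Work:
Check pure NE:
(New, New): (20, 20) - no unilateral deviation beneficial
(Old, Old): (8, 8) - no unilateral deviation beneficial
Mixed NE: P1 plays New with p = 0.4, P2 plays New with q = 0.4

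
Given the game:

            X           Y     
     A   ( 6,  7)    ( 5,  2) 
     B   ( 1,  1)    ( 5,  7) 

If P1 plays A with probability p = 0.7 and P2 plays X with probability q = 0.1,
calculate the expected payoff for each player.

E[P1] = 4.95, E[P2] = 3.67

Work:
E[P1] = p·q·π₁(A,X) + p·(1-q)·π₁(A,Y) + (1-p)·q·π₁(B,X) + (1-p)·(1-q)·π₁(B,Y)
= 0.7·0.1·6 + 0.7·0.9·5 + 0.3·0.1·1 + 0.3·0.9·5
= 4.95

E[P2] = 3.67 (similar calculation)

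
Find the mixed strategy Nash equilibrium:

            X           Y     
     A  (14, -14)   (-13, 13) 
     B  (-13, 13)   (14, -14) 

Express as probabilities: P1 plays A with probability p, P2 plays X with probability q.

p = 0.5, q = 0.5

Work:
Find probabilities that make opponent indifferent:
P2 chooses q to make P1 indifferent between A and B
P1 chooses p to make P2 indifferent between X and Y
Mixed NE: P1 plays (A: 0.5, B: 0.5), P2 plays (X: 0.5, Y: 0.5)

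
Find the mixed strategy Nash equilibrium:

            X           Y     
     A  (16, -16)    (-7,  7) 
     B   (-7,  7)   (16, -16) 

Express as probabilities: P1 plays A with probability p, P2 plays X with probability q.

p = 0.5, q = 0.5

Work:
Find probabilities that make opponent indifferent:
P2 chooses q to make P1 indifferent between A and B
P1 chooses p to make P2 indifferent between X and Y
Mixed NE: P1 plays (A: 0.5, B: 0.5), P2 plays (X: 0.5, Y: 0.5)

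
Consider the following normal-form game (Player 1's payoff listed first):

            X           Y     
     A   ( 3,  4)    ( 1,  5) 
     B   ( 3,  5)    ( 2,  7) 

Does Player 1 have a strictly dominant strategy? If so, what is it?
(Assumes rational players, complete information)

No strictly dominant strategy exists for Player 1

Work:
A strategy strictly dominates another if it gives a strictly higher payoff against every opponent action. Compare each pair of P1's strategies column-by-column:
  A vs B: [3 vs 3, 1 vs 2] → A does not strictly dominate B (column X: 3 ≤ 3)
  B vs A: [3 vs 3, 2 vs 1] → B does not strictly dominate A (column X: 3 ≤ 3)
No single strategy strictly dominates all others → no strictly dominant strategy.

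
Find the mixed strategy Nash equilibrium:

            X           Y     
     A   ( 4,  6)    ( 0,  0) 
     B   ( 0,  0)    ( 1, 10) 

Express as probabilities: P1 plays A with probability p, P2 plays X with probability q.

p = 0.625, q = 0.2

Work:
Find probabilities that make opponent indifferent:
P2 chooses q to make P1 indifferent between A and B
P1 chooses p to make P2 indifferent between X and Y
Mixed NE: P1 plays (A: 0.625, B: 0.375), P2 plays (X: 0.2, Y: 0.8)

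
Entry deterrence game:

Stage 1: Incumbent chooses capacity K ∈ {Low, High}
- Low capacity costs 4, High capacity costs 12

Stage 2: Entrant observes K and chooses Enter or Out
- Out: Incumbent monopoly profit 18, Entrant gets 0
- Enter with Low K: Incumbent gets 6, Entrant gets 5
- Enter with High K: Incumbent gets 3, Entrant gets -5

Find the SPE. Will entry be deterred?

SPE: (High, Enter|Low, Out|High); Entry deterred. Incumbent net profit = 6

Work:
After Low K: Entrant enters (5 > 0)
After High K: Entrant stays out (-5 < 0)
Incumbent: Low → 6−4=2, High → 18−12=6
Incumbent chooses High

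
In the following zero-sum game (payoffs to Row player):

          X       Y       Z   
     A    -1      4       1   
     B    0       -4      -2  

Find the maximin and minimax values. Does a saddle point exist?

Maximin = -1, Minimax = 0, Saddle: False

Work:
Row minimums: [-1, -4] → maximin = -1
Column maximums: [0, 4, 1] → minimax = 0
No saddle point (maximin ≠ minimax). Mixed strategy needed.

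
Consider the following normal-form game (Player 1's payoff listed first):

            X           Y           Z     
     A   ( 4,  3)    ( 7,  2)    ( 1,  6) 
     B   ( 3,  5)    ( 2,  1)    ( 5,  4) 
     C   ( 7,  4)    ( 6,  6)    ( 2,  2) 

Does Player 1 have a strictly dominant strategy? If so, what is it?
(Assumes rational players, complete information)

No strictly dominant strategy exists for Player 1

Work:
A strategy strictly dominates another if it gives a strictly higher payoff against every opponent action. Compare each pair of P1's strategies column-by-column:
  A vs B: [4 vs 3, 7 vs 2, 1 vs 5] → A does not strictly dominate B (column Z: 1 ≤ 5)
  A vs C: [4 vs 7, 7 vs 6, 1 vs 2] → A does not strictly dominate C (column X: 4 ≤ 7)
  B vs A: [3 vs 4, 2 vs 7, 5 vs 1] → B does not strictly dominate A (column X: 3 ≤ 4)
  B vs C: [3 vs 7, 2 vs 6, 5 vs 2] → B does not strictly dominate C (column X: 3 ≤ 7)
  C vs A: [7 vs 4, 6 vs 7, 2 vs 1] → C does not strictly dominate A (column Y: 6 ≤ 7)
  C vs B: [7 vs 3, 6 vs 2, 2 vs 5] → C does not strictly dominate B (column Z: 2 ≤ 5)
No single strategy strictly dominates all others → no strictly dominant strategy.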